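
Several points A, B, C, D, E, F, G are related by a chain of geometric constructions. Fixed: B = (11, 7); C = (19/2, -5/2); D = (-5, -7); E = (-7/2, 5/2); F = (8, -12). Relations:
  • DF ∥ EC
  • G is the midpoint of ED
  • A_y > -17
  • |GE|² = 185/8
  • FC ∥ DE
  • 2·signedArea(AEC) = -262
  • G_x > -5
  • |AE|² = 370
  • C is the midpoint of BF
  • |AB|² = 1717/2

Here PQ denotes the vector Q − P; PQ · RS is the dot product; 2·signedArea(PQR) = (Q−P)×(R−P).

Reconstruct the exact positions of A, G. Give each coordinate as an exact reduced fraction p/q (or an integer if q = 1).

A = (-13/2, -33/2)
G = (-17/4, -9/4)

1. A_x = -13/2  [line 5·x + 13·y + 247 = 0 ∩ |AB|² = 1717/2]
2. A_y = -33/2  [line 5·x + 13·y + 247 = 0 ∩ |AB|² = 1717/2]
   → A = (-13/2, -33/2)
3. G_x = -17/4  [G is the midpoint of ED]
4. G_y = -9/4  [G is the midpoint of ED]
   → G = (-17/4, -9/4)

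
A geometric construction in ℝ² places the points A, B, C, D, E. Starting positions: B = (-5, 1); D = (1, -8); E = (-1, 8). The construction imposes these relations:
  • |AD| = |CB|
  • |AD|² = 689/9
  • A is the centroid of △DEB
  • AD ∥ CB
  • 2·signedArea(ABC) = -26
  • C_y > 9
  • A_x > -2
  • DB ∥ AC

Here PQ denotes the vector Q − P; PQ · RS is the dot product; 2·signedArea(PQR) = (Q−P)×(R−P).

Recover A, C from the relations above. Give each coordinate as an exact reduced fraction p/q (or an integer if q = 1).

1. A_x = -5/3  [A is the centroid of △DEB]
2. A_y = 1/3  [A is the centroid of △DEB]
   → A = (-5/3, 1/3)
3. C_x = -23/3  [AD ∥ CB ∩ DB ∥ AC]
4. C_y = 28/3  [AD ∥ CB ∩ DB ∥ AC]
   → C = (-23/3, 28/3)

A = (-5/3, 1/3)
C = (-23/3, 28/3)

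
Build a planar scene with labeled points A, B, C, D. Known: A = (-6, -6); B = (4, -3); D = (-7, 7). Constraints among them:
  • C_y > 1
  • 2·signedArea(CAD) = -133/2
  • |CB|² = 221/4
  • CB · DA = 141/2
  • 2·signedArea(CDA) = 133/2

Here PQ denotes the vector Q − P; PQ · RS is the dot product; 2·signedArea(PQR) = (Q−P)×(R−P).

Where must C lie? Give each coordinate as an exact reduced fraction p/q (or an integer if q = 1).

C = (-3/2, 2)

1. C_x = -3/2  [CB · DA = 141/2 ∩ 2·signedArea(CAD) = -133/2]
2. C_y = 2  [CB · DA = 141/2 ∩ 2·signedArea(CAD) = -133/2]
   → C = (-3/2, 2)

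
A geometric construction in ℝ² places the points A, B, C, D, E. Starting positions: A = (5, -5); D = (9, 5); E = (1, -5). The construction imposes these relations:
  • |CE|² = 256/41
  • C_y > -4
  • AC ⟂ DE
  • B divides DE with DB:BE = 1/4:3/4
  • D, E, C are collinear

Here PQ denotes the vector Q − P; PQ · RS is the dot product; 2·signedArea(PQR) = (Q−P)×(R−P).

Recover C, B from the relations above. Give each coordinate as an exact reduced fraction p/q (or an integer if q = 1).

1. C_x = 105/41  [D, E, C are collinear ∩ AC ⟂ DE]
2. C_y = -125/41  [D, E, C are collinear ∩ AC ⟂ DE]
   → C = (105/41, -125/41)
3. B_x = 7  [B divides DE with DB:BE = 1/4:3/4]
4. B_y = 5/2  [B divides DE with DB:BE = 1/4:3/4]
   → B = (7, 5/2)

B = (7, 5/2)
C = (105/41, -125/41)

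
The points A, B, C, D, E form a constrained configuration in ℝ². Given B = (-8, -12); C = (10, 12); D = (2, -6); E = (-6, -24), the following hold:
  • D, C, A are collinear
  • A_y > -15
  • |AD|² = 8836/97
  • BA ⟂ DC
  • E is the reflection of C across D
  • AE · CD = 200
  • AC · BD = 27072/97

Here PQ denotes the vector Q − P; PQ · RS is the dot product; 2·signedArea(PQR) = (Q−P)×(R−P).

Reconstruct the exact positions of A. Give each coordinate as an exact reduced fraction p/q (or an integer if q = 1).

1. A_x = -182/97  [D, C, A are collinear ∩ BA ⟂ DC]
2. A_y = -1428/97  [D, C, A are collinear ∩ BA ⟂ DC]
   → A = (-182/97, -1428/97)

A = (-182/97, -1428/97)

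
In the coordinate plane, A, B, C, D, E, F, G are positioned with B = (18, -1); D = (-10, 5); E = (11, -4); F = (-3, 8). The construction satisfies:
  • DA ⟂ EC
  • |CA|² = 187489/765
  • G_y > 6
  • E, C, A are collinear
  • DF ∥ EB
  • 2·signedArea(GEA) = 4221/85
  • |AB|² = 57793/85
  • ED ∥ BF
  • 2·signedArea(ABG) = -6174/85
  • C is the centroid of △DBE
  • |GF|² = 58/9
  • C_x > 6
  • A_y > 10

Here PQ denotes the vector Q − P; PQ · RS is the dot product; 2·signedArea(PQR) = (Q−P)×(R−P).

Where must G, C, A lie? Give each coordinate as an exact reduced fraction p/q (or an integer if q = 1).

A = (-472/85, 866/85)
C = (19/3, 0)
G = (-16/3, 7)

1. C_x = 19/3  [C is the centroid of △DBE]
2. C_y = 0  [C is the centroid of △DBE]
   → C = (19/3, 0)
3. A_x = -472/85  [E, C, A are collinear ∩ DA ⟂ EC]
4. A_y = 866/85  [E, C, A are collinear ∩ DA ⟂ EC]
   → A = (-472/85, 866/85)
5. G_x = -16/3  [2·signedArea(GEA) = 4221/85 ∩ 2·signedArea(ABG) = -6174/85]
6. G_y = 7  [2·signedArea(GEA) = 4221/85 ∩ 2·signedArea(ABG) = -6174/85]
   → G = (-16/3, 7)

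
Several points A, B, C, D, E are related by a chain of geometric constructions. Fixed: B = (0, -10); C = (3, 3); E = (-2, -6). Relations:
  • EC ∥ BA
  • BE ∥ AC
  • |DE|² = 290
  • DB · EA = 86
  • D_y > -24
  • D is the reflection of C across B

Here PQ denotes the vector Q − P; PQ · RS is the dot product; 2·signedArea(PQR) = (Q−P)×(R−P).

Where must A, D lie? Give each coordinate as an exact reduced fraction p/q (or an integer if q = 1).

A = (5, -1)
D = (-3, -23)

1. A_x = 5  [BE ∥ AC ∩ EC ∥ BA]
2. A_y = -1  [BE ∥ AC ∩ EC ∥ BA]
   → A = (5, -1)
3. D_x = -3  [D is the reflection of C across B]
4. D_y = -23  [D is the reflection of C across B]
   → D = (-3, -23)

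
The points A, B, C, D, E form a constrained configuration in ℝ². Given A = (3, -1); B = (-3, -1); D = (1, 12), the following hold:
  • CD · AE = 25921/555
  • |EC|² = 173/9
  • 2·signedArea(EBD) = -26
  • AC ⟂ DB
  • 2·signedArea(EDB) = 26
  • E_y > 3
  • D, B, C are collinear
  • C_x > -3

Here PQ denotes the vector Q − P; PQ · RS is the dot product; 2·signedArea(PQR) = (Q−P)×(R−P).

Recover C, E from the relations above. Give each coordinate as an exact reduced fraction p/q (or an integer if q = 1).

C = (-459/185, 127/185)
E = (281/555, 2162/555)

1. C_x = -459/185  [D, B, C are collinear ∩ AC ⟂ DB]
2. C_y = 127/185  [D, B, C are collinear ∩ AC ⟂ DB]
   → C = (-459/185, 127/185)
3. E_x = 281/555  [2·signedArea(EBD) = -26 ∩ CD · AE = 25921/555]
4. E_y = 2162/555  [2·signedArea(EBD) = -26 ∩ CD · AE = 25921/555]
   → E = (281/555, 2162/555)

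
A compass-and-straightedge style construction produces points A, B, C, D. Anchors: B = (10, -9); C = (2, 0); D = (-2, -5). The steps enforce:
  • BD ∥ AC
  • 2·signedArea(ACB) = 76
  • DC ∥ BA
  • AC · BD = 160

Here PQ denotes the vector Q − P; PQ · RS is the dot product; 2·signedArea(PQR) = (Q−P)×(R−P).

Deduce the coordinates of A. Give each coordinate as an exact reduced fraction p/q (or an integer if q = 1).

A = (14, -4)

1. A_x = 14  [BD ∥ AC ∩ DC ∥ BA]
2. A_y = -4  [BD ∥ AC ∩ DC ∥ BA]
   → A = (14, -4)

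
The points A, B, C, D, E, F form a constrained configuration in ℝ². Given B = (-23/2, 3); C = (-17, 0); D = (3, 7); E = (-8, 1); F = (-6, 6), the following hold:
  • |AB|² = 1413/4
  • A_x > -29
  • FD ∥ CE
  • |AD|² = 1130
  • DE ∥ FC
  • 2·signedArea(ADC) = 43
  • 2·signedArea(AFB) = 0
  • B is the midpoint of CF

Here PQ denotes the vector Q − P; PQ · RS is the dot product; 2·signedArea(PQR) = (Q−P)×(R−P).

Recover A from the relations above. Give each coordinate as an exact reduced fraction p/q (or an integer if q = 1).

1. A_x = -28  [2·signedArea(AFB) = 0 ∩ 2·signedArea(ADC) = 43]
2. A_y = -6  [2·signedArea(AFB) = 0 ∩ 2·signedArea(ADC) = 43]
   → A = (-28, -6)

A = (-28, -6)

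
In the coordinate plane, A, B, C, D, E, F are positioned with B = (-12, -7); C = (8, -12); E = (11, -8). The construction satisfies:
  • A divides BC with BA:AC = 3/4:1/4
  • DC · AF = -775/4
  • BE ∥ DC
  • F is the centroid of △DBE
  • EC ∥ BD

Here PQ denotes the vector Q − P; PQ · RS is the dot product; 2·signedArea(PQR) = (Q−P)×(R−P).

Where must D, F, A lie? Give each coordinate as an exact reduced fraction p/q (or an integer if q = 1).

1. D_x = -15  [BE ∥ DC ∩ EC ∥ BD]
2. D_y = -11  [BE ∥ DC ∩ EC ∥ BD]
   → D = (-15, -11)
3. F_x = -16/3  [F is the centroid of △DBE]
4. F_y = -26/3  [F is the centroid of △DBE]
   → F = (-16/3, -26/3)
5. A_x = 3  [A divides BC with BA:AC = 3/4:1/4]
6. A_y = -43/4  [A divides BC with BA:AC = 3/4:1/4]
   → A = (3, -43/4)

A = (3, -43/4)
D = (-15, -11)
F = (-16/3, -26/3)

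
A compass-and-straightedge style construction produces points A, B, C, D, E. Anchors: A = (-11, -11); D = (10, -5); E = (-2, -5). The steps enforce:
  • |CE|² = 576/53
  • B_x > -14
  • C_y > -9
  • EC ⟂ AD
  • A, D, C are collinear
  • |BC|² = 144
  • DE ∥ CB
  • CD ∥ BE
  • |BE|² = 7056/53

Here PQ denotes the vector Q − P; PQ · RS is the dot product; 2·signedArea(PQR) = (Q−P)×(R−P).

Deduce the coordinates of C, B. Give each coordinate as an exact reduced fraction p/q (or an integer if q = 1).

1. C_x = -58/53  [A, D, C are collinear ∩ EC ⟂ AD]
2. C_y = -433/53  [A, D, C are collinear ∩ EC ⟂ AD]
   → C = (-58/53, -433/53)
3. B_x = -694/53  [CD ∥ BE ∩ DE ∥ CB]
4. B_y = -433/53  [CD ∥ BE ∩ DE ∥ CB]
   → B = (-694/53, -433/53)

B = (-694/53, -433/53)
C = (-58/53, -433/53)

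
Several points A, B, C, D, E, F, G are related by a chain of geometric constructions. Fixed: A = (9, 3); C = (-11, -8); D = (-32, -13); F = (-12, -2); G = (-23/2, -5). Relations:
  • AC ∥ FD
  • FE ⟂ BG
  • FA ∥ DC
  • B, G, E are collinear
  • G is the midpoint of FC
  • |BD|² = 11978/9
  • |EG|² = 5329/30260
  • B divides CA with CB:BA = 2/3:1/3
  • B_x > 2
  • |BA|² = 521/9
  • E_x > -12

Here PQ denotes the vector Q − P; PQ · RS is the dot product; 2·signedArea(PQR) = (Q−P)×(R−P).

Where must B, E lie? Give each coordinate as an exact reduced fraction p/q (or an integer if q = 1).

B = (7/3, -2/3)
E = (-83968/7565, -36876/7565)

1. B_x = 7/3  [B divides CA with CB:BA = 2/3:1/3]
2. B_y = -2/3  [B divides CA with CB:BA = 2/3:1/3]
   → B = (7/3, -2/3)
3. E_x = -83968/7565  [B, G, E are collinear ∩ FE ⟂ BG]
4. E_y = -36876/7565  [B, G, E are collinear ∩ FE ⟂ BG]
   → E = (-83968/7565, -36876/7565)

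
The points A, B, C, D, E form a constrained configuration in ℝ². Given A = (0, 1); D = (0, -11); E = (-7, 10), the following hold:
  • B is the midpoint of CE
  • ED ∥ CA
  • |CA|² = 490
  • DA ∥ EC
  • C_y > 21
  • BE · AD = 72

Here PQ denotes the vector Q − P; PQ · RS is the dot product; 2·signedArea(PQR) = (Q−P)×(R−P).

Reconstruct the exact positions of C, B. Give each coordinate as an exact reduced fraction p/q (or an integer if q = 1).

1. C_x = -7  [ED ∥ CA ∩ DA ∥ EC]
2. C_y = 22  [ED ∥ CA ∩ DA ∥ EC]
   → C = (-7, 22)
3. B_x = -7  [B is the midpoint of CE]
4. B_y = 16  [B is the midpoint of CE]
   → B = (-7, 16)

B = (-7, 16)
C = (-7, 22)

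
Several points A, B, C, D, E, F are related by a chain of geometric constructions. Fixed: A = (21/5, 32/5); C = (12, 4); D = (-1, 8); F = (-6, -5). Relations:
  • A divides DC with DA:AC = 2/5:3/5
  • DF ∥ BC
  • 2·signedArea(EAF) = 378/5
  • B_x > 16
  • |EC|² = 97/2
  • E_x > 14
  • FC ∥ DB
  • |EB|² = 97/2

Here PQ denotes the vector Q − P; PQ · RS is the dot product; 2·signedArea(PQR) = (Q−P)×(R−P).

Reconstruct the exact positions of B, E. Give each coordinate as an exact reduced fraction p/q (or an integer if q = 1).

1. B_x = 17  [DF ∥ BC ∩ FC ∥ DB]
2. B_y = 17  [DF ∥ BC ∩ FC ∥ DB]
   → B = (17, 17)
3. E_x = 29/2  [line 57/5·x + -51/5·y + -291/5 = 0 ∩ |EC|² = 97/2]
4. E_y = 21/2  [line 57/5·x + -51/5·y + -291/5 = 0 ∩ |EC|² = 97/2]
   → E = (29/2, 21/2)

B = (17, 17)
E = (29/2, 21/2)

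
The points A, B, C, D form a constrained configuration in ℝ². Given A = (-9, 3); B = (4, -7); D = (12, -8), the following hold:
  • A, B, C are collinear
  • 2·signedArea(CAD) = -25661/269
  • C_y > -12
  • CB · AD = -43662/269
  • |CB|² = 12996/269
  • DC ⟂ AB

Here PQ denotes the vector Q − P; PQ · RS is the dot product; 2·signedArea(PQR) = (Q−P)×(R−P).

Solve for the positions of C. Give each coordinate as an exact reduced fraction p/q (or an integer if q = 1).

C = (2558/269, -3023/269)

1. C_x = 2558/269  [A, B, C are collinear ∩ DC ⟂ AB]
2. C_y = -3023/269  [A, B, C are collinear ∩ DC ⟂ AB]
   → C = (2558/269, -3023/269)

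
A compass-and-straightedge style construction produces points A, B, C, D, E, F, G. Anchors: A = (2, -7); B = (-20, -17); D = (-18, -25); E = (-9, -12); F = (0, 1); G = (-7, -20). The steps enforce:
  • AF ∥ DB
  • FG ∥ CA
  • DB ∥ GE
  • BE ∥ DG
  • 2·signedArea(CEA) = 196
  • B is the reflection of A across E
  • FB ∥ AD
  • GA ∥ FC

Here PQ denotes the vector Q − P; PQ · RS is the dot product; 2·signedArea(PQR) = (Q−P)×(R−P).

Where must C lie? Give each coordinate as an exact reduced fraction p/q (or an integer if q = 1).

1. C_x = 9  [FG ∥ CA ∩ GA ∥ FC]
2. C_y = 14  [FG ∥ CA ∩ GA ∥ FC]
   → C = (9, 14)

C = (9, 14)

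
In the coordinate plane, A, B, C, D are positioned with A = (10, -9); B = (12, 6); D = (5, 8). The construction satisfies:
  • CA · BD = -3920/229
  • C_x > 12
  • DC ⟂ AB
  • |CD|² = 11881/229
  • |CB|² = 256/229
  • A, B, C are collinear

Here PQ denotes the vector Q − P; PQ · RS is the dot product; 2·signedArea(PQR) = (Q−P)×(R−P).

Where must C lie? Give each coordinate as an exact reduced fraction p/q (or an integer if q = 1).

C = (2780/229, 1614/229)

1. C_x = 2780/229  [A, B, C are collinear ∩ DC ⟂ AB]
2. C_y = 1614/229  [A, B, C are collinear ∩ DC ⟂ AB]
   → C = (2780/229, 1614/229)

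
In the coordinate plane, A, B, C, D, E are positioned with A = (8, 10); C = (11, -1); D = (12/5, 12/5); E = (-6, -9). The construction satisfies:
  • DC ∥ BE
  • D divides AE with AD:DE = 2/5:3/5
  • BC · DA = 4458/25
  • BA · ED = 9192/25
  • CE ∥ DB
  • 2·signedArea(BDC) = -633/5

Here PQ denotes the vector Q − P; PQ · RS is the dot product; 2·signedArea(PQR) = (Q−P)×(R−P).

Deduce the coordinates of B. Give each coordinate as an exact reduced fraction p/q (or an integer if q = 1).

B = (-73/5, -28/5)

1. B_x = -73/5  [DC ∥ BE ∩ CE ∥ DB]
2. B_y = -28/5  [DC ∥ BE ∩ CE ∥ DB]
   → B = (-73/5, -28/5)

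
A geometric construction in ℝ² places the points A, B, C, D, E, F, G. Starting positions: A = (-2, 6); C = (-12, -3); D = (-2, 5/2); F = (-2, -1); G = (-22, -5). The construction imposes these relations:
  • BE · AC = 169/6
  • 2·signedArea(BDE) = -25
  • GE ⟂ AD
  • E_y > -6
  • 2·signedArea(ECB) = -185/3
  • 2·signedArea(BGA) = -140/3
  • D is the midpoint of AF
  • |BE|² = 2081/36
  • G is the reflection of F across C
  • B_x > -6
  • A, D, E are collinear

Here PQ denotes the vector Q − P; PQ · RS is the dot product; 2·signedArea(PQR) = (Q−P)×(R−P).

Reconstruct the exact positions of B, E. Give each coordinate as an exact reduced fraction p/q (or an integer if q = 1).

1. E_x = -2  [A, D, E are collinear ∩ GE ⟂ AD]
2. E_y = -5  [A, D, E are collinear ∩ GE ⟂ AD]
   → E = (-2, -5)
3. B_x = -16/3  [2·signedArea(BDE) = -25 ∩ 2·signedArea(ECB) = -185/3]
4. B_y = 11/6  [2·signedArea(BDE) = -25 ∩ 2·signedArea(ECB) = -185/3]
   → B = (-16/3, 11/6)

B = (-16/3, 11/6)
E = (-2, -5)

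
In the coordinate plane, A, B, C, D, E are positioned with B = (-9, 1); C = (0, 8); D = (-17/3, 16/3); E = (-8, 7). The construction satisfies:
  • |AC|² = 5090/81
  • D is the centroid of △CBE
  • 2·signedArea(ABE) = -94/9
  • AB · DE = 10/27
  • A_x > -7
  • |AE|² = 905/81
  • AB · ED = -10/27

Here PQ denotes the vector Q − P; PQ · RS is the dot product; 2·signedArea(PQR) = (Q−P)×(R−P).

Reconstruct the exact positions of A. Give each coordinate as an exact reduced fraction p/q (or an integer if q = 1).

A = (-61/9, 35/9)

1. A_x = -61/9  [AB · DE = 10/27 ∩ 2·signedArea(ABE) = -94/9]
2. A_y = 35/9  [AB · DE = 10/27 ∩ 2·signedArea(ABE) = -94/9]
   → A = (-61/9, 35/9)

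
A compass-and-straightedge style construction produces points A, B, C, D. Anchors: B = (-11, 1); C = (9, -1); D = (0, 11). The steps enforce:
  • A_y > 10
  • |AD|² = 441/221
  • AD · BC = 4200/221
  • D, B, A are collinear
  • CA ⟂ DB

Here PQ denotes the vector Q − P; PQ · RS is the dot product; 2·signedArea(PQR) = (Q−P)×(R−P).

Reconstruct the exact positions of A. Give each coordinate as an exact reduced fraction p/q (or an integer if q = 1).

A = (-231/221, 2221/221)

1. A_x = -231/221  [D, B, A are collinear ∩ CA ⟂ DB]
2. A_y = 2221/221  [D, B, A are collinear ∩ CA ⟂ DB]
   → A = (-231/221, 2221/221)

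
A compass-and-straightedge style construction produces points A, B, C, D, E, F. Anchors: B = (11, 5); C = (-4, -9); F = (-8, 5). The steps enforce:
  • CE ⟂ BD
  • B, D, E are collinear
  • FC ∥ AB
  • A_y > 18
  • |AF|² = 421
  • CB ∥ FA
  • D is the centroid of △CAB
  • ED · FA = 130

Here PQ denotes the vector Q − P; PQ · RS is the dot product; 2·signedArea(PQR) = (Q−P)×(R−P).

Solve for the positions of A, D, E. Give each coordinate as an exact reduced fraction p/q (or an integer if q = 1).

A = (7, 19)
D = (14/3, 5)
E = (-4, 5)

1. A_x = 7  [FC ∥ AB ∩ CB ∥ FA]
2. A_y = 19  [FC ∥ AB ∩ CB ∥ FA]
   → A = (7, 19)
3. D_x = 14/3  [D is the centroid of △CAB]
4. D_y = 5  [D is the centroid of △CAB]
   → D = (14/3, 5)
5. E_x = -4  [B, D, E are collinear ∩ CE ⟂ BD]
6. E_y = 5  [B, D, E are collinear ∩ CE ⟂ BD]
   → E = (-4, 5)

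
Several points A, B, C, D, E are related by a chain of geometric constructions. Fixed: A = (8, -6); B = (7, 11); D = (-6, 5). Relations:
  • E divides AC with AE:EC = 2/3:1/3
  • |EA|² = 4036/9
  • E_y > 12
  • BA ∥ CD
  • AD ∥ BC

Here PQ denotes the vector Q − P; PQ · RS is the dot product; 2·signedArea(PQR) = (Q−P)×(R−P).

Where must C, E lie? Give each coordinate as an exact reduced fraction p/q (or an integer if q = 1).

C = (-7, 22)
E = (-2, 38/3)

1. C_x = -7  [BA ∥ CD ∩ AD ∥ BC]
2. C_y = 22  [BA ∥ CD ∩ AD ∥ BC]
   → C = (-7, 22)
3. E_x = -2  [E divides AC with AE:EC = 2/3:1/3]
4. E_y = 38/3  [E divides AC with AE:EC = 2/3:1/3]
   → E = (-2, 38/3)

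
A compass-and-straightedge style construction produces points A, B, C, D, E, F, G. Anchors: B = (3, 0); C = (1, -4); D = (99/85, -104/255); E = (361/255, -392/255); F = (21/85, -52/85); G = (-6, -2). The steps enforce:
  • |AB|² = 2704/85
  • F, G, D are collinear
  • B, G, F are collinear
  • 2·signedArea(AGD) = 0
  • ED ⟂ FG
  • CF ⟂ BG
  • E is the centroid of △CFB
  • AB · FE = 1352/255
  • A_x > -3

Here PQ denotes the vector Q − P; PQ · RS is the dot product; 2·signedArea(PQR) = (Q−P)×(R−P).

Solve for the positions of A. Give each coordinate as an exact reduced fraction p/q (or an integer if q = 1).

1. A_x = -213/85  [2·signedArea(AGD) = 0 ∩ AB · FE = 1352/255]
2. A_y = -104/85  [2·signedArea(AGD) = 0 ∩ AB · FE = 1352/255]
   → A = (-213/85, -104/85)

A = (-213/85, -104/85)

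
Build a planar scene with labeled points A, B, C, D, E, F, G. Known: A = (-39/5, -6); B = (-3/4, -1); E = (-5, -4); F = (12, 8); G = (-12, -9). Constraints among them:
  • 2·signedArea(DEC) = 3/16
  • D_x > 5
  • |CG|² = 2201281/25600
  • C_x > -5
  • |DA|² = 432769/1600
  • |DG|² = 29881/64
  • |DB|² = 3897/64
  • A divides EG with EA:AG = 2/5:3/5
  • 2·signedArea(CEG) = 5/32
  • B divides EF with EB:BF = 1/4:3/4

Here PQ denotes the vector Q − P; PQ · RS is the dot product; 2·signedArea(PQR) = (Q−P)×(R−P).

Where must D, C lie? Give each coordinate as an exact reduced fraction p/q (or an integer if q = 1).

1. C_x = -711/160  [line 5·x + -7·y + -101/32 = 0 ∩ |CG|² = 2201281/25600]
2. C_y = -29/8  [line 5·x + -7·y + -101/32 = 0 ∩ |CG|² = 2201281/25600]
   → C = (-711/160, -29/8)
3. D_x = 45/8  [line -3/8·x + 89/160·y + 13/80 = 0 ∩ |DG|² = 29881/64]
4. D_y = 7/2  [line -3/8·x + 89/160·y + 13/80 = 0 ∩ |DG|² = 29881/64]
   → D = (45/8, 7/2)

C = (-711/160, -29/8)
D = (45/8, 7/2)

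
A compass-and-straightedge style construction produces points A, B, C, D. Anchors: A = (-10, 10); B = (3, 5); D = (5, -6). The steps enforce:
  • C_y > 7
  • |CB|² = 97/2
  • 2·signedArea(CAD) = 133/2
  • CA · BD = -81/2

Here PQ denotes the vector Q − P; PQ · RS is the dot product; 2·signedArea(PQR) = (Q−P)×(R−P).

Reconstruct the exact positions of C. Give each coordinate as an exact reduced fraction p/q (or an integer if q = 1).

1. C_x = -7/2  [2·signedArea(CAD) = 133/2 ∩ CA · BD = -81/2]
2. C_y = 15/2  [2·signedArea(CAD) = 133/2 ∩ CA · BD = -81/2]
   → C = (-7/2, 15/2)

C = (-7/2, 15/2)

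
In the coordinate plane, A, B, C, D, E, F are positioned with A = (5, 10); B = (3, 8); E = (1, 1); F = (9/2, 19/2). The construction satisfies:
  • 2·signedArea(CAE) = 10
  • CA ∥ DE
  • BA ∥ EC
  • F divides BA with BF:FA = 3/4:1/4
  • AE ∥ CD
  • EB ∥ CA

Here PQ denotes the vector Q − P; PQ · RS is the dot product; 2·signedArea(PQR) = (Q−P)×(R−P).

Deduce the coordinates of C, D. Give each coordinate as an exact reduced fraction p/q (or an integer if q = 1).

1. C_x = 3  [EB ∥ CA ∩ BA ∥ EC]
2. C_y = 3  [EB ∥ CA ∩ BA ∥ EC]
   → C = (3, 3)
3. D_x = -1  [CA ∥ DE ∩ AE ∥ CD]
4. D_y = -6  [CA ∥ DE ∩ AE ∥ CD]
   → D = (-1, -6)

C = (3, 3)
D = (-1, -6)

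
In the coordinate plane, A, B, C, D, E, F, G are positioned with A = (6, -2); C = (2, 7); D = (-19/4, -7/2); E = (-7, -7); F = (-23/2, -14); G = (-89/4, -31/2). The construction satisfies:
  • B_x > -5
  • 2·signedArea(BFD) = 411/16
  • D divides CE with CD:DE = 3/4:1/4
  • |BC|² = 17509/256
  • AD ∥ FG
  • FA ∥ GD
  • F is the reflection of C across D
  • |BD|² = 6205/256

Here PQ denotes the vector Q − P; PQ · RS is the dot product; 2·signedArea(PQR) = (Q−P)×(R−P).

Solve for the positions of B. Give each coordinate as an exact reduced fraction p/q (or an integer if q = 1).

1. B_x = -65/16  [line -21/2·x + 27/4·y + -831/16 = 0 ∩ |BD|² = 6205/256]
2. B_y = 11/8  [line -21/2·x + 27/4·y + -831/16 = 0 ∩ |BD|² = 6205/256]
   → B = (-65/16, 11/8)

B = (-65/16, 11/8)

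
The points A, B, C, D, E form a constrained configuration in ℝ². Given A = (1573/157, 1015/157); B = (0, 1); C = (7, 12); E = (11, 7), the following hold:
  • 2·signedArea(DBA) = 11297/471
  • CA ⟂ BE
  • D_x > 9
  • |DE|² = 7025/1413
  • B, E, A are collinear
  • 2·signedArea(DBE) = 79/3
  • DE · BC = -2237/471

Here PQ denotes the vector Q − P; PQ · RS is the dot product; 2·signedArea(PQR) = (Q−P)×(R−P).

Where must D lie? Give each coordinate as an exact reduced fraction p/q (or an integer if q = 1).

1. D_x = 4399/471  [2·signedArea(DBE) = 79/3 ∩ DE · BC = -2237/471]
2. D_y = 3998/471  [2·signedArea(DBE) = 79/3 ∩ DE · BC = -2237/471]
   → D = (4399/471, 3998/471)

D = (4399/471, 3998/471)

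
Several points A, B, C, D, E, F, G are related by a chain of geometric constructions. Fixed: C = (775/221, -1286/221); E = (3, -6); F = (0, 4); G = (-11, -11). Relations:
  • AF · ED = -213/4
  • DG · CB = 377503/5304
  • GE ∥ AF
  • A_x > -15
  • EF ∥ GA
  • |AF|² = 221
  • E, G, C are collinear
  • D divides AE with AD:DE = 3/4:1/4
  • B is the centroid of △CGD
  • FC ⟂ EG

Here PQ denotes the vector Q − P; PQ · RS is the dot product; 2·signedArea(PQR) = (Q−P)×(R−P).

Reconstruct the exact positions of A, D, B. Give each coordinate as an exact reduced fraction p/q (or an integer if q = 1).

1. A_x = -14  [GE ∥ AF ∩ EF ∥ GA]
2. A_y = -1  [GE ∥ AF ∩ EF ∥ GA]
   → A = (-14, -1)
3. D_x = -5/4  [D divides AE with AD:DE = 3/4:1/4]
4. D_y = -19/4  [D divides AE with AD:DE = 3/4:1/4]
   → D = (-5/4, -19/4)
5. B_x = -7729/2652  [B is the centroid of △CGD]
6. B_y = -19067/2652  [B is the centroid of △CGD]
   → B = (-7729/2652, -19067/2652)

A = (-14, -1)
B = (-7729/2652, -19067/2652)
D = (-5/4, -19/4)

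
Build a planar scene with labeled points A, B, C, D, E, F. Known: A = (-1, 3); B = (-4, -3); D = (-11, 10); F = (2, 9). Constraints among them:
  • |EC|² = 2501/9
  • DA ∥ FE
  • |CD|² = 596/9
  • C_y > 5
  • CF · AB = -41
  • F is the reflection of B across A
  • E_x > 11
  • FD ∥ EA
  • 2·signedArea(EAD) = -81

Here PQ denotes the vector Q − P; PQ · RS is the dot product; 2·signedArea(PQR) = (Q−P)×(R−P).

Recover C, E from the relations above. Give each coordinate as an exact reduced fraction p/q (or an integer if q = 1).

C = (-13/3, 16/3)
E = (12, 2)

1. E_x = 12  [FD ∥ EA ∩ DA ∥ FE]
2. E_y = 2  [FD ∥ EA ∩ DA ∥ FE]
   → E = (12, 2)
3. C_x = -13/3  [line 3·x + 6·y + -19 = 0 ∩ |EC|² = 2501/9]
4. C_y = 16/3  [line 3·x + 6·y + -19 = 0 ∩ |EC|² = 2501/9]
   → C = (-13/3, 16/3)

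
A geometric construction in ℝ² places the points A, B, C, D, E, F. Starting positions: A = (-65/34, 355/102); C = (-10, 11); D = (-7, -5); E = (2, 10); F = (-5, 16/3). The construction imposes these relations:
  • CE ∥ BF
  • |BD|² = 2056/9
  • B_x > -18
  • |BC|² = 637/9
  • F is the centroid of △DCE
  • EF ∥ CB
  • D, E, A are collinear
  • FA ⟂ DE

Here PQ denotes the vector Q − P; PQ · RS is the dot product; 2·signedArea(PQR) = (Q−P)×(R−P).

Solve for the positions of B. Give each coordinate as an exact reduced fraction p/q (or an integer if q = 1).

1. B_x = -17  [CE ∥ BF ∩ EF ∥ CB]
2. B_y = 19/3  [CE ∥ BF ∩ EF ∥ CB]
   → B = (-17, 19/3)

B = (-17, 19/3)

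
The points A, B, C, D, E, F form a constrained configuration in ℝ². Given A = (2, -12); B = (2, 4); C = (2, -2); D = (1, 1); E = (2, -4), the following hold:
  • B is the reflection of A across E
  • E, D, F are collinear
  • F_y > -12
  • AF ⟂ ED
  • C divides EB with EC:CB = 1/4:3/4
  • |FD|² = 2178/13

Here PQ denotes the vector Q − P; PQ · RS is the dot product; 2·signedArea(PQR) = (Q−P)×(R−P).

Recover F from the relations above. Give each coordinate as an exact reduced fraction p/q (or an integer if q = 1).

1. F_x = 46/13  [E, D, F are collinear ∩ AF ⟂ ED]
2. F_y = -152/13  [E, D, F are collinear ∩ AF ⟂ ED]
   → F = (46/13, -152/13)

F = (46/13, -152/13)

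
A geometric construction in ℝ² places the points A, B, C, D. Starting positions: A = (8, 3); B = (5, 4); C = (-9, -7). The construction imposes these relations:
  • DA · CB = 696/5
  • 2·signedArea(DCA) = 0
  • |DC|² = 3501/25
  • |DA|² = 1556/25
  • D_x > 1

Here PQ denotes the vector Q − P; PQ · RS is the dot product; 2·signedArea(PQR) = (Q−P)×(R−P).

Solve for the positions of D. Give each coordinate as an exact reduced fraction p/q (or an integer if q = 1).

D = (6/5, -1)

1. D_x = 6/5  [2·signedArea(DCA) = 0 ∩ DA · CB = 696/5]
2. D_y = -1  [2·signedArea(DCA) = 0 ∩ DA · CB = 696/5]
   → D = (6/5, -1)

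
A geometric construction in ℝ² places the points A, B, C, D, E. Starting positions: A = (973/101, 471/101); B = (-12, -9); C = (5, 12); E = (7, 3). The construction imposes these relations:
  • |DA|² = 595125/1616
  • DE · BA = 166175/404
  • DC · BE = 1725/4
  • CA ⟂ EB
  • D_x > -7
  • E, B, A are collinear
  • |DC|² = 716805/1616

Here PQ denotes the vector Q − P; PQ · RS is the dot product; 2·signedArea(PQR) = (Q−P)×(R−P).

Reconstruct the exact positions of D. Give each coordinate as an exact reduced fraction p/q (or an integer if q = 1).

1. D_x = -2663/404  [line -19·x + -12·y + -769/4 = 0 ∩ |DA|² = 595125/1616]
2. D_y = -564/101  [line -19·x + -12·y + -769/4 = 0 ∩ |DA|² = 595125/1616]
   → D = (-2663/404, -564/101)

D = (-2663/404, -564/101)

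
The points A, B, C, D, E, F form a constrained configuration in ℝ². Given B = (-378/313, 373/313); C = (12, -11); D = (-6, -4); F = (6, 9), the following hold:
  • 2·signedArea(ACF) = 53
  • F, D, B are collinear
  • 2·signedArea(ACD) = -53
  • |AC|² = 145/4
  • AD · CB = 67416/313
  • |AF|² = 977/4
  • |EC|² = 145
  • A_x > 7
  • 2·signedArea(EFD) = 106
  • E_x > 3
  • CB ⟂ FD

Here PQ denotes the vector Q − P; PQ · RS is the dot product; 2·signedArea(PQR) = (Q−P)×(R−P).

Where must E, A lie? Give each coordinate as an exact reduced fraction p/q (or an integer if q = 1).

A = (8, -13/2)
E = (4, -2)

1. E_x = 4  [line 13·x + -12·y + -76 = 0 ∩ |EC|² = 145]
2. E_y = -2  [line 13·x + -12·y + -76 = 0 ∩ |EC|² = 145]
   → E = (4, -2)
3. A_x = 8  [2·signedArea(ACD) = -53 ∩ AD · CB = 67416/313]
4. A_y = -13/2  [2·signedArea(ACD) = -53 ∩ AD · CB = 67416/313]
   → A = (8, -13/2)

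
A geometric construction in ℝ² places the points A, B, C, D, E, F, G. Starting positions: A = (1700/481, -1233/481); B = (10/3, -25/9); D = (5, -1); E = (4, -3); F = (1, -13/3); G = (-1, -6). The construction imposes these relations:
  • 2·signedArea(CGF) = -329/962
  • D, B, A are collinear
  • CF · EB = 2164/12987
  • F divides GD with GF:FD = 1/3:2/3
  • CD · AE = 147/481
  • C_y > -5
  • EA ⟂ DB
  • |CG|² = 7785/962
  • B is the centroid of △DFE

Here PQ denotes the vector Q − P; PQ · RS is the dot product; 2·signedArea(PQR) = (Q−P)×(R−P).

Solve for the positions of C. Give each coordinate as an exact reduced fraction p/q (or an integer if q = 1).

C = (1219/962, -4119/962)

1. C_x = 1219/962  [CF · EB = 2164/12987 ∩ 2·signedArea(CGF) = -329/962]
2. C_y = -4119/962  [CF · EB = 2164/12987 ∩ 2·signedArea(CGF) = -329/962]
   → C = (1219/962, -4119/962)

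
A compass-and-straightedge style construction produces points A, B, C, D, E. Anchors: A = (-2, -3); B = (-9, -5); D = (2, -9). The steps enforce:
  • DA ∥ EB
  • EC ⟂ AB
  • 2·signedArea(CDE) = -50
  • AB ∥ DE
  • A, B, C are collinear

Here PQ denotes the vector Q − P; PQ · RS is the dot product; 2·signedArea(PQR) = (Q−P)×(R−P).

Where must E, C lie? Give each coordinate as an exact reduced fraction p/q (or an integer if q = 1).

C = (-365/53, -233/53)
E = (-5, -11)

1. E_x = -5  [DA ∥ EB ∩ AB ∥ DE]
2. E_y = -11  [DA ∥ EB ∩ AB ∥ DE]
   → E = (-5, -11)
3. C_x = -365/53  [A, B, C are collinear ∩ EC ⟂ AB]
4. C_y = -233/53  [A, B, C are collinear ∩ EC ⟂ AB]
   → C = (-365/53, -233/53)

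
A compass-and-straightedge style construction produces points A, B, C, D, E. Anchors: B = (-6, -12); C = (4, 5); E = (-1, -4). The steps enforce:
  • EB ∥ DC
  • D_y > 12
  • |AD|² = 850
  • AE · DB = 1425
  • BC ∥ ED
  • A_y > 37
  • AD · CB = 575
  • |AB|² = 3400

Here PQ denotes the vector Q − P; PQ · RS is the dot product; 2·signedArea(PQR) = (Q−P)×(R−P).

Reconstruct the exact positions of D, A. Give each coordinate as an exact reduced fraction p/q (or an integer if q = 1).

1. D_x = 9  [EB ∥ DC ∩ BC ∥ ED]
2. D_y = 13  [EB ∥ DC ∩ BC ∥ ED]
   → D = (9, 13)
3. A_x = 24  [AD · CB = 575 ∩ AE · DB = 1425]
4. A_y = 38  [AD · CB = 575 ∩ AE · DB = 1425]
   → A = (24, 38)

A = (24, 38)
D = (9, 13)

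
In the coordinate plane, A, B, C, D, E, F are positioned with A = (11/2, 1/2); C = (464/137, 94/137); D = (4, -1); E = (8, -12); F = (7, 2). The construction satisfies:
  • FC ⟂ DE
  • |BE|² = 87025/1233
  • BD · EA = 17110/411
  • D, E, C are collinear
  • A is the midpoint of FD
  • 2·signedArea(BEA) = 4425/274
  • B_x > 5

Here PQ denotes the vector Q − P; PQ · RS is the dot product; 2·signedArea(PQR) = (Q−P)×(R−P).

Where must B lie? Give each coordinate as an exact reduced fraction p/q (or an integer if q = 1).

1. B_x = 2108/411  [BD · EA = 17110/411 ∩ 2·signedArea(BEA) = 4425/274]
2. B_y = -1687/411  [BD · EA = 17110/411 ∩ 2·signedArea(BEA) = 4425/274]
   → B = (2108/411, -1687/411)

B = (2108/411, -1687/411)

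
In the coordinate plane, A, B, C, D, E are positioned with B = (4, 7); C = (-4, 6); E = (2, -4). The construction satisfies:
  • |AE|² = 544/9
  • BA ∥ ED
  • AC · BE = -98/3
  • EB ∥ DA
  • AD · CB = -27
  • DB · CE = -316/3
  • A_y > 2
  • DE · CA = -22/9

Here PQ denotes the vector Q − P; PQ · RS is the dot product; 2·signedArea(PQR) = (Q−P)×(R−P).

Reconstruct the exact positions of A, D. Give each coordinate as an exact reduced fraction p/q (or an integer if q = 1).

1. A_x = -2  [line 2·x + 11·y + -76/3 = 0 ∩ |AE|² = 544/9]
2. A_y = 8/3  [line 2·x + 11·y + -76/3 = 0 ∩ |AE|² = 544/9]
   → A = (-2, 8/3)
3. D_x = -4  [AD · CB = -27 ∩ EB ∥ DA]
4. D_y = -25/3  [AD · CB = -27 ∩ EB ∥ DA]
   → D = (-4, -25/3)

A = (-2, 8/3)
D = (-4, -25/3)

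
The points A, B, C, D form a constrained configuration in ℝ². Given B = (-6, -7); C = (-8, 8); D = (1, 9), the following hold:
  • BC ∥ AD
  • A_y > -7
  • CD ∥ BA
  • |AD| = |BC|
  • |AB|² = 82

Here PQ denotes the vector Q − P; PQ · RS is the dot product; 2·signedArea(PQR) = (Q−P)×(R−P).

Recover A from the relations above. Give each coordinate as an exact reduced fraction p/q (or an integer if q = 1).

1. A_x = 3  [BC ∥ AD ∩ CD ∥ BA]
2. A_y = -6  [BC ∥ AD ∩ CD ∥ BA]
   → A = (3, -6)

A = (3, -6)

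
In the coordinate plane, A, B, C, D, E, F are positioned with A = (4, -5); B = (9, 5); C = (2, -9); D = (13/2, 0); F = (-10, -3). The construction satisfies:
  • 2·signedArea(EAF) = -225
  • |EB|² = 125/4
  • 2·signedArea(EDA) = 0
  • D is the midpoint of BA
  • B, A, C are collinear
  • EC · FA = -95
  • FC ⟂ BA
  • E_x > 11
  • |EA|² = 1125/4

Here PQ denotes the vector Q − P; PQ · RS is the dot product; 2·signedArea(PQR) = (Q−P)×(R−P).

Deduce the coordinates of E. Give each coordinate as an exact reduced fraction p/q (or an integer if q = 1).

E = (23/2, 10)

1. E_x = 23/2  [2·signedArea(EDA) = 0 ∩ 2·signedArea(EAF) = -225]
2. E_y = 10  [2·signedArea(EDA) = 0 ∩ 2·signedArea(EAF) = -225]
   → E = (23/2, 10)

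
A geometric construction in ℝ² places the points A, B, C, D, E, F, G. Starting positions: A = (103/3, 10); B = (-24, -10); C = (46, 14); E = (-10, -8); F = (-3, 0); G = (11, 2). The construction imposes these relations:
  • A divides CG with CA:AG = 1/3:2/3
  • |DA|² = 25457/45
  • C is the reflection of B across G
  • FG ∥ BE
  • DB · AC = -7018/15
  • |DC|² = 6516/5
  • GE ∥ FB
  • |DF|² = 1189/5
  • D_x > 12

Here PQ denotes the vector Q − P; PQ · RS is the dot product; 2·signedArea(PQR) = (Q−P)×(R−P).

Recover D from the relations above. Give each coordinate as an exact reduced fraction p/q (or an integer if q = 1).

1. D_x = 62/5  [line -35/3·x + -4·y + 2218/15 = 0 ∩ |DA|² = 25457/45]
2. D_y = 4/5  [line -35/3·x + -4·y + 2218/15 = 0 ∩ |DA|² = 25457/45]
   → D = (62/5, 4/5)

D = (62/5, 4/5)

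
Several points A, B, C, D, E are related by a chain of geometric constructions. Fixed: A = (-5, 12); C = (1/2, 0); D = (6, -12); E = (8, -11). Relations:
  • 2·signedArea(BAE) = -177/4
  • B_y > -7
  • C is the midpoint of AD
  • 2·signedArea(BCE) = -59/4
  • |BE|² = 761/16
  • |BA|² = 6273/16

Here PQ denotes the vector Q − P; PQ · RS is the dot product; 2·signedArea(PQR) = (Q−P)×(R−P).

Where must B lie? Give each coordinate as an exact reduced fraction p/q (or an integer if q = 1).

1. B_x = 13/4  [2·signedArea(BAE) = -177/4 ∩ 2·signedArea(BCE) = -59/4]
2. B_y = -6  [2·signedArea(BAE) = -177/4 ∩ 2·signedArea(BCE) = -59/4]
   → B = (13/4, -6)

B = (13/4, -6)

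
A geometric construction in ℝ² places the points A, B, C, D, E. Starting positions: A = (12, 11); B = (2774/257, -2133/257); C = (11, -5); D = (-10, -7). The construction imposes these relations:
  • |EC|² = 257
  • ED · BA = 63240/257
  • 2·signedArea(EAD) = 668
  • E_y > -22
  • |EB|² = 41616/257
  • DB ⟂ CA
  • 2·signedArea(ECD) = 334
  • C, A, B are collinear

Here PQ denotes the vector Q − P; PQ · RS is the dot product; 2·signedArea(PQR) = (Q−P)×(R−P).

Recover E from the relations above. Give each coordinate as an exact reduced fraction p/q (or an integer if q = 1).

E = (10, -21)

1. E_x = 10  [2·signedArea(EAD) = 668 ∩ 2·signedArea(ECD) = 334]
2. E_y = -21  [2·signedArea(EAD) = 668 ∩ 2·signedArea(ECD) = 334]
   → E = (10, -21)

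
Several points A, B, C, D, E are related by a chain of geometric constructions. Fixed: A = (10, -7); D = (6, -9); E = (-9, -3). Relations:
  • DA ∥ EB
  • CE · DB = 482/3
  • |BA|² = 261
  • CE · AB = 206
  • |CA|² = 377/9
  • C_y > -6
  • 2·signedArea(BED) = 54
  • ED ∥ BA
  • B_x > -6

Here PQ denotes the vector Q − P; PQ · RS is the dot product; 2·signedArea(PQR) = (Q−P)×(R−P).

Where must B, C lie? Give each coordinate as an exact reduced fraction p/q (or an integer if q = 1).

1. B_x = -5  [ED ∥ BA ∩ DA ∥ EB]
2. B_y = -1  [ED ∥ BA ∩ DA ∥ EB]
   → B = (-5, -1)
3. C_x = 11/3  [CE · AB = 206 ∩ CE · DB = 482/3]
4. C_y = -17/3  [CE · AB = 206 ∩ CE · DB = 482/3]
   → C = (11/3, -17/3)

B = (-5, -1)
C = (11/3, -17/3)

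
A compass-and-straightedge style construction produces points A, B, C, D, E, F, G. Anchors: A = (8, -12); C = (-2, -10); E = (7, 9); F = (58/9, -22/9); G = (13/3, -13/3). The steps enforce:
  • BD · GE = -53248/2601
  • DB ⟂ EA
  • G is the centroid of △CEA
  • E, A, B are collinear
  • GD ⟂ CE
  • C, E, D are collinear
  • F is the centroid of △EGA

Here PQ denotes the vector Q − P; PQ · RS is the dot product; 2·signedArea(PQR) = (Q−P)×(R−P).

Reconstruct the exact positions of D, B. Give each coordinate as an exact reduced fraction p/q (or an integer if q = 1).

1. D_x = 23/17  [C, E, D are collinear ∩ GD ⟂ CE]
2. D_y = -149/51  [C, E, D are collinear ∩ GD ⟂ CE]
   → D = (23/17, -149/51)
3. B_x = 2183/289  [E, A, B are collinear ∩ DB ⟂ EA]
4. B_y = -759/289  [E, A, B are collinear ∩ DB ⟂ EA]
   → B = (2183/289, -759/289)

B = (2183/289, -759/289)
D = (23/17, -149/51)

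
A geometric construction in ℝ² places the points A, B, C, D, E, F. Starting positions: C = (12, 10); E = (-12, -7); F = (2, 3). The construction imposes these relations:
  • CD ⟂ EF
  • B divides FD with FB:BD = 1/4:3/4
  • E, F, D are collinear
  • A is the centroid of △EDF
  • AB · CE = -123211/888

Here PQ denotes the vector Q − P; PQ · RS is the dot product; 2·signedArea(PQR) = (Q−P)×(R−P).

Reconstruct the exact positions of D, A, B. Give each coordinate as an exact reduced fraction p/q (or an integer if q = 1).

1. D_x = 883/74  [E, F, D are collinear ∩ CD ⟂ EF]
2. D_y = 747/74  [E, F, D are collinear ∩ CD ⟂ EF]
   → D = (883/74, 747/74)
3. A_x = 143/222  [A is the centroid of △EDF]
4. A_y = 451/222  [A is the centroid of △EDF]
   → A = (143/222, 451/222)
5. B_x = 1327/296  [B divides FD with FB:BD = 1/4:3/4]
6. B_y = 1413/296  [B divides FD with FB:BD = 1/4:3/4]
   → B = (1327/296, 1413/296)

A = (143/222, 451/222)
B = (1327/296, 1413/296)
D = (883/74, 747/74)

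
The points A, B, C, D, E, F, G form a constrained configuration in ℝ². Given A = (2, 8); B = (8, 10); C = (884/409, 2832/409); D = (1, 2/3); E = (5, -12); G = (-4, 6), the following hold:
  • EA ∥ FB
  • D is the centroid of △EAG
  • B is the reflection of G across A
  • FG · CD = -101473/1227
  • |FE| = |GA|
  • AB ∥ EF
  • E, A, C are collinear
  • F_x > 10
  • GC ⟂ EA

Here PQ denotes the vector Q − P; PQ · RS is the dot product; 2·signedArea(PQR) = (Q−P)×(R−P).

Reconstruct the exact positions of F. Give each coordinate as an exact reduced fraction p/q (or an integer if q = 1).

F = (11, -10)

1. F_x = 11  [EA ∥ FB ∩ AB ∥ EF]
2. F_y = -10  [EA ∥ FB ∩ AB ∥ EF]
   → F = (11, -10)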